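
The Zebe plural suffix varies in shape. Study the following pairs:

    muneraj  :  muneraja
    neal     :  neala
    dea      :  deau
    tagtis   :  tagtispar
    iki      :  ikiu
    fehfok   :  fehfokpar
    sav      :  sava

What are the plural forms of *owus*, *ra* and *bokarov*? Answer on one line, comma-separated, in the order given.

The suffix is conditioned by the final sound: -par when the stem ends in a voiceless consonant (*tagtis*, *fehfok*); -a when the stem ends in a voiced consonant (*muneraj*, *neal*, *sav*); -u when the stem ends in a vowel (*dea*, *iki*).
*owus*: final sound = /s/, a voiceless consonant → -par → *owuspar*.
The final sound of *ra* is /a/, which is a vowel, so the suffix is -u, giving *rau*.
Since the final sound of *bokarov* is /v/ (a voiced consonant), it takes -a, giving *bokarova*.

owuspar, rau, bokarova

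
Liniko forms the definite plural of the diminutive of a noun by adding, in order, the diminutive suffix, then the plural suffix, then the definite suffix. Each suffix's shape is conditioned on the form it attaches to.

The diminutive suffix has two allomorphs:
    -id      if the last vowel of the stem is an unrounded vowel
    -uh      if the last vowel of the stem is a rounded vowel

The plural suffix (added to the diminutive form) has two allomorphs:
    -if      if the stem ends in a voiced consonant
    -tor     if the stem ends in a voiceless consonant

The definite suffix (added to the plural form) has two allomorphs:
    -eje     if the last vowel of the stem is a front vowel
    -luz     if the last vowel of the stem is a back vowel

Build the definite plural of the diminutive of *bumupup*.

bumupupuhtorluz

The last vowel of *bumupup* is /u/, which is a rounded vowel, so the diminutive suffix is -uh, giving *bumupupuh*.
The diminutive form *bumupupuh*: final consonant = /h/, voiceless → -tor → *bumupupuhtor*.
Since the last vowel of the plural form *bumupupuhtor* is /o/ (a back vowel), it takes -luz, giving *bumupupuhtorluz*.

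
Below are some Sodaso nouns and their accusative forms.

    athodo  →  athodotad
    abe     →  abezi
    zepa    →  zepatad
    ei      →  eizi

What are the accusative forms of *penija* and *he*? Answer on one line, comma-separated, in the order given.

penijatad, hezi

Looking at the last vowel of each stem: -zi when the last vowel of the stem is a front vowel (*abe*, *ei*); -tad when the last vowel of the stem is a back vowel (*athodo*, *zepa*).
The last vowel of *penija* is /a/, which is a back vowel, so the suffix is -tad, giving *penijatad*.
*he* — last vowel /e/ (a front vowel) → -zi → *hezi*.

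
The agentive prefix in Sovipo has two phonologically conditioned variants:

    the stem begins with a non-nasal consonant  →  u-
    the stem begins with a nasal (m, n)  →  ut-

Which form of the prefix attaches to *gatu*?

*gatu*: first consonant = /g/, non-nasal → u-.

u-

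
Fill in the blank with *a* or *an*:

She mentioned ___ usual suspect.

a

The indefinite article is chosen by the initial *sound* of the following word, not its spelling.
*usual* begins with the sound /juː/ (u pronounced /juː/) — a consonant sound.
So the article is *a*: She mentioned a usual suspect.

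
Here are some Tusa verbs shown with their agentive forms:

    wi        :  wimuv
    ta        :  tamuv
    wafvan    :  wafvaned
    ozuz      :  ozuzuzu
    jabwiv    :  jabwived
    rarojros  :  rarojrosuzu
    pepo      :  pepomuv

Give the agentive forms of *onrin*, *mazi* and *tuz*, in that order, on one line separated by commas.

onrined, mazimuv, tuzuzu

The alternation tracks the final sound of the stem — -uzu when the stem ends in a sibilant (*ozuz*, *rarojros*); -ed when the stem ends in a non-sibilant consonant (*wafvan*, *jabwiv*); -muv when the stem ends in a vowel (*wi*, *ta*, *pepo*).
Since the final sound of *onrin* is /n/ (a non-sibilant consonant), it takes -ed, giving *onrined*.
Since the final sound of *mazi* is /i/ (a vowel), it takes -muv, giving *mazimuv*.
*tuz* — final sound /z/ (a sibilant) → -uzu → *tuzuzu*.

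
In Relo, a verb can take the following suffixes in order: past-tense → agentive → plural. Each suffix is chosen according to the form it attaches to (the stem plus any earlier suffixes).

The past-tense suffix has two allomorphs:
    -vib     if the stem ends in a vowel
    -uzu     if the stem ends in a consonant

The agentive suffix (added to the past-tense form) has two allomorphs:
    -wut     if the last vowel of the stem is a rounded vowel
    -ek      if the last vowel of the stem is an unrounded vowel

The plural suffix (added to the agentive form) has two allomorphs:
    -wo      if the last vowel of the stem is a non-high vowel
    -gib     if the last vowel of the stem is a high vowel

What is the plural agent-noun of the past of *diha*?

dihavibekwo

The final sound of *diha* is /a/, which is a vowel, so the past-tense suffix is -vib, giving *dihavib*.
The past-tense form *dihavib*: last vowel = /i/, an unrounded vowel → -ek → *dihavibek*.
The agentive form *dihavibek*: last vowel = /e/, a non-high vowel → -wo → *dihavibekwo*.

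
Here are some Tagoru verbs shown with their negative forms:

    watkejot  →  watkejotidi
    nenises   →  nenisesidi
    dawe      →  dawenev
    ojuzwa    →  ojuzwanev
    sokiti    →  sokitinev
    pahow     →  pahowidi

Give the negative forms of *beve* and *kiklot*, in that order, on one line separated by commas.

bevenev, kiklotidi

The suffix is conditioned by the final sound: -idi when the stem ends in a consonant (*watkejot*, *nenises*, *pahow*); -nev when the stem ends in a vowel (*dawe*, *ojuzwa*, *sokiti*).
The final sound of *beve* is /e/, which is a vowel, so the suffix is -nev, giving *bevenev*.
Since the final sound of *kiklot* is /t/ (a consonant), it takes -idi, giving *kiklotidi*.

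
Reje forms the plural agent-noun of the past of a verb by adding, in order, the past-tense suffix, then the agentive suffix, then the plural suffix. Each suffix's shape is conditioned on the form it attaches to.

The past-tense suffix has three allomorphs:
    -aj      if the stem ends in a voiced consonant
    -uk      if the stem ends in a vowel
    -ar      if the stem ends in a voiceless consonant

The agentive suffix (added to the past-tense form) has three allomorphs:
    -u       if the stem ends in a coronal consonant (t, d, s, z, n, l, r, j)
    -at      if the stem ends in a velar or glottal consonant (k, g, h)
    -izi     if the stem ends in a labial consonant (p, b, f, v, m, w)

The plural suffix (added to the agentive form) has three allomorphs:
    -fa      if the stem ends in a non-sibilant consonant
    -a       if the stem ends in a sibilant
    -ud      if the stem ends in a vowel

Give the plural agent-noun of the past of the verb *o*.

*o*: final sound = /o/, a vowel → -uk → *ouk*.
The past-tense form *ouk* — final consonant /k/ (velar/glottal) → -at → *oukat*.
The agentive form *oukat* — final sound /t/ (a non-sibilant consonant) → -fa → *oukatfa*.

oukatfa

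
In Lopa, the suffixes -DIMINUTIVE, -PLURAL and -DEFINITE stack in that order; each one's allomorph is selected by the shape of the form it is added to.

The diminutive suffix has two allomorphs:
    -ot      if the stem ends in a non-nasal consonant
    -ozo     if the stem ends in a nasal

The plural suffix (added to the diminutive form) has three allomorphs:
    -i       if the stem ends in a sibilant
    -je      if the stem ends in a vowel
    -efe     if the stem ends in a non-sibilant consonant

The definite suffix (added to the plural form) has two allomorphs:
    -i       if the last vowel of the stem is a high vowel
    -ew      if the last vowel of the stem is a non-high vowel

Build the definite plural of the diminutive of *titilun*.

titilunozojeew

*titilun*: final consonant = /n/, a nasal → -ozo → *titilunozo*.
The final sound of the diminutive form *titilunozo* is /o/, which is a vowel, so the plural suffix is -je, giving *titilunozoje*.
Since the last vowel of the plural form *titilunozoje* is /e/ (a non-high vowel), it takes -ew, giving *titilunozojeew*.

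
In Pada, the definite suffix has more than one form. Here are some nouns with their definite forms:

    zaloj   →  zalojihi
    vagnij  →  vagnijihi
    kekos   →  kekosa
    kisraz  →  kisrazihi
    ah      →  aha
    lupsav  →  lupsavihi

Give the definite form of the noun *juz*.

juzihi

The alternation tracks the final consonant of the stem — -a when the stem ends in a voiceless consonant (*kekos*, *ah*); -ihi when the stem ends in a voiced consonant (*zaloj*, *vagnij*, *kisraz*, *lupsav*).
The final consonant of *juz* is /z/, which is voiced, so the suffix is -ihi, giving *juzihi*.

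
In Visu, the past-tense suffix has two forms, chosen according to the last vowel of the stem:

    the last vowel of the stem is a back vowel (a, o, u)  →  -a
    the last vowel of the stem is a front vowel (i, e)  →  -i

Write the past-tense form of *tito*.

The last vowel of *tito* is /o/, which is a back vowel, so the suffix is -a, giving *titoa*.

titoa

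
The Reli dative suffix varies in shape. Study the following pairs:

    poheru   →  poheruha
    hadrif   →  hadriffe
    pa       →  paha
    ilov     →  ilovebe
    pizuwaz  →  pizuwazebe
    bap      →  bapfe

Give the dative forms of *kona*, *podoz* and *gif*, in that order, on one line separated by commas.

The pattern is voicing of the final sound: -fe when the stem ends in a voiceless consonant (*hadrif*, *bap*); -ebe when the stem ends in a voiced consonant (*ilov*, *pizuwaz*); -ha when the stem ends in a vowel (*poheru*, *pa*).
Since the final sound of *kona* is /a/ (a vowel), it takes -ha, giving *konaha*.
*podoz* — final sound /z/ (a voiced consonant) → -ebe → *podozebe*.
Since the final sound of *gif* is /f/ (a voiceless consonant), it takes -fe, giving *giffe*.

konaha, podozebe, giffe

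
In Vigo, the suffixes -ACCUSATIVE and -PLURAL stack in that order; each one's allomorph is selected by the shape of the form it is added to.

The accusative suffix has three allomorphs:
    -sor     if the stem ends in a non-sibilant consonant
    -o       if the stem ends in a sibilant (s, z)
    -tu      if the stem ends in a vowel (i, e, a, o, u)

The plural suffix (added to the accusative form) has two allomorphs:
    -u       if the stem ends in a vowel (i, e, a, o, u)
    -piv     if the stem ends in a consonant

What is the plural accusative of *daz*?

The final sound of *daz* is /z/, which is a sibilant, so the accusative suffix is -o, giving *dazo*.
The accusative form *dazo*: final sound = /o/, a vowel → -u → *dazou*.

dazou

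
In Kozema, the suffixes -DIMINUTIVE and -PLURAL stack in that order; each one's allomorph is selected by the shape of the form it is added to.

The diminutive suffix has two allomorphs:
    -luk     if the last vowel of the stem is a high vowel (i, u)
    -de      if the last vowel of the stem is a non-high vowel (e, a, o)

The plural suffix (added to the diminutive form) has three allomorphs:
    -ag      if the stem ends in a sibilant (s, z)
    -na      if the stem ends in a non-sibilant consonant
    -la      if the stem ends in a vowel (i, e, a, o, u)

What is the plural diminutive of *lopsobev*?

Since the last vowel of *lopsobev* is /e/ (a non-high vowel), it takes -de, giving *lopsobevde*.
The final sound of the diminutive form *lopsobevde* is /e/, which is a vowel, so the plural suffix is -la, giving *lopsobevdela*.

lopsobevdela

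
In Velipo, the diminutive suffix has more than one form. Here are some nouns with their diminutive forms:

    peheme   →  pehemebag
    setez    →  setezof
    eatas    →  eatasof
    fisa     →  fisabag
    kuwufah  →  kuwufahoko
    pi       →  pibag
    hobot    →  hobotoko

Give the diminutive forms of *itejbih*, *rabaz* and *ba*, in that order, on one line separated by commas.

itejbihoko, rabazof, babag

The suffix is conditioned by the final sound: -of when the stem ends in a sibilant (*setez*, *eatas*); -oko when the stem ends in a non-sibilant consonant (*kuwufah*, *hobot*); -bag when the stem ends in a vowel (*peheme*, *fisa*, *pi*).
The final sound of *itejbih* is /h/, which is a non-sibilant consonant, so the suffix is -oko, giving *itejbihoko*.
Since the final sound of *rabaz* is /z/ (a sibilant), it takes -of, giving *rabazof*.
Since the final sound of *ba* is /a/ (a vowel), it takes -bag, giving *babag*.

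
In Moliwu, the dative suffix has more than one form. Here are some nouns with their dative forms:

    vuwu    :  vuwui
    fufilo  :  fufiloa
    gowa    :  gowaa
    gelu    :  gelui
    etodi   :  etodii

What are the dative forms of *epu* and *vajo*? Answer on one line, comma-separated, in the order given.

The suffix is conditioned by the last vowel: -i when the last vowel of the stem is a high vowel (*vuwu*, *gelu*, *etodi*); -a when the last vowel of the stem is a non-high vowel (*fufilo*, *gowa*).
The last vowel of *epu* is /u/, which is a high vowel, so the suffix is -i, giving *epui*.
*vajo*: last vowel = /o/, a non-high vowel → -a → *vajoa*.

epui, vajoa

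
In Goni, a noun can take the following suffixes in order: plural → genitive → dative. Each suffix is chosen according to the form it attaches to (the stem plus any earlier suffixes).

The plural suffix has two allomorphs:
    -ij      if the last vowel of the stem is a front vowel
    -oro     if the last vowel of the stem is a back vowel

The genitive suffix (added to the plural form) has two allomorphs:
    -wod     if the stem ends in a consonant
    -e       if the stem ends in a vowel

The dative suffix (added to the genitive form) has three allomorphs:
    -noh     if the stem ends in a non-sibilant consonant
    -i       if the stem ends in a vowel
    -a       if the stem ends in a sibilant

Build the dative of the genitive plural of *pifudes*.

pifudesijwodnoh

*pifudes* — last vowel /e/ (a front vowel) → -ij → *pifudesij*.
The plural form *pifudesij*: final sound = /j/, a consonant → -wod → *pifudesijwod*.
The final sound of the genitive form *pifudesijwod* is /d/, which is a non-sibilant consonant, so the dative suffix is -noh, giving *pifudesijwodnoh*.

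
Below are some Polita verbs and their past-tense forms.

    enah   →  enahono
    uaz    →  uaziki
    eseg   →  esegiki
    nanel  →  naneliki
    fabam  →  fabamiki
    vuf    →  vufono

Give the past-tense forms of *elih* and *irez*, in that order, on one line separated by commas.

elihono, ireziki

The suffix is conditioned by the final consonant: -ono when the stem ends in a voiceless consonant (*enah*, *vuf*); -iki when the stem ends in a voiced consonant (*uaz*, *eseg*, *nanel*, *fabam*).
Since the final consonant of *elih* is /h/ (voiceless), it takes -ono, giving *elihono*.
*irez*: final consonant = /z/, voiced → -iki → *ireziki*.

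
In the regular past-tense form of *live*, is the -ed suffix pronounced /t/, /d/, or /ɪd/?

/d/

The stem *live* ends in a voiced sound other than /d/.
The -ed suffix is realized as /ɪd/ after /t, d/; as /t/ after other voiceless consonants; and as /d/ after other voiced sounds.
So -ed on *live* is pronounced /d/.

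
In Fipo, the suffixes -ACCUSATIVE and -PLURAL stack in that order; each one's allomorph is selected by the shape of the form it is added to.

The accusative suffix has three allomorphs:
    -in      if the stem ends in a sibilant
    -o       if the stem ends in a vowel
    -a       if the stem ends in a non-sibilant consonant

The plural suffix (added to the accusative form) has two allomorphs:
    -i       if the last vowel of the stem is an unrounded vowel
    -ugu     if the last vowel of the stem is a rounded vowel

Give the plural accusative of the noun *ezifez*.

ezifezini

The final sound of *ezifez* is /z/, which is a sibilant, so the accusative suffix is -in, giving *ezifezin*.
The last vowel of the accusative form *ezifezin* is /i/, which is an unrounded vowel, so the plural suffix is -i, giving *ezifezini*.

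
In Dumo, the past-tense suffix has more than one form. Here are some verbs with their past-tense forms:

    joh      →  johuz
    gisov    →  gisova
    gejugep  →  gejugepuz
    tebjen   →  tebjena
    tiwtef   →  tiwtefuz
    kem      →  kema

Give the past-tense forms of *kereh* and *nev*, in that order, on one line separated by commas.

kerehuz, neva

The pattern is voicing of the final consonant: -uz when the stem ends in a voiceless consonant (*joh*, *gejugep*, *tiwtef*); -a when the stem ends in a voiced consonant (*gisov*, *tebjen*, *kem*).
*kereh*: final consonant = /h/, voiceless → -uz → *kerehuz*.
Since the final consonant of *nev* is /v/ (voiced), it takes -a, giving *neva*.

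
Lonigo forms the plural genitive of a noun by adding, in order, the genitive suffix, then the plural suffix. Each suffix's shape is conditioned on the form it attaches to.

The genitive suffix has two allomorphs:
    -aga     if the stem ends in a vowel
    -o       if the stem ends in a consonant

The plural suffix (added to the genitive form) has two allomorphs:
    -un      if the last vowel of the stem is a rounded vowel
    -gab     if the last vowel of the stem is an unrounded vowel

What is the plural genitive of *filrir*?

Since the final sound of *filrir* is /r/ (a consonant), it takes -o, giving *filriro*.
The genitive form *filriro* — last vowel /o/ (a rounded vowel) → -un → *filriroun*.

filriroun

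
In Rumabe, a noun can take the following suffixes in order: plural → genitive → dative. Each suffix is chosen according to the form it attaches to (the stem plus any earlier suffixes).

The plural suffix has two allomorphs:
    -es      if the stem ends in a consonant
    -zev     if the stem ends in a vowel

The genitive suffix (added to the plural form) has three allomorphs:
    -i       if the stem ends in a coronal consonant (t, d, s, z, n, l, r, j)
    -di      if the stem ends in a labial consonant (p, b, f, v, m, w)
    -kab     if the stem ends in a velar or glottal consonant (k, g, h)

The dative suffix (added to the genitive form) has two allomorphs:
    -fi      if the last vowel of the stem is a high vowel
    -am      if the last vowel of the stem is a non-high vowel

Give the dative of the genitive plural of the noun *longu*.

longuzevdifi

*longu* — final sound /u/ (a vowel) → -zev → *longuzev*.
The final consonant of the plural form *longuzev* is /v/, which is labial, so the genitive suffix is -di, giving *longuzevdi*.
Since the last vowel of the genitive form *longuzevdi* is /i/ (a high vowel), it takes -fi, giving *longuzevdifi*.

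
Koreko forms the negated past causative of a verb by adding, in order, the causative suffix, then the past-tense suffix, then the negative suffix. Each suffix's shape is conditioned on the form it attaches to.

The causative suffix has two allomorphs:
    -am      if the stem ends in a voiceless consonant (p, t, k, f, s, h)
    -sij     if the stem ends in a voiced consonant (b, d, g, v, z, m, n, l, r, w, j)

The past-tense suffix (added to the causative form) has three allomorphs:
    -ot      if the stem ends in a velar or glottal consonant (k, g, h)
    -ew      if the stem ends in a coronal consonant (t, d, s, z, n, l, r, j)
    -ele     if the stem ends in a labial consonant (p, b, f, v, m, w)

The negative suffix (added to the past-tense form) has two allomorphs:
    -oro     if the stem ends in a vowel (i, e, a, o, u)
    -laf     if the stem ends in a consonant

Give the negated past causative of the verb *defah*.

Since the final consonant of *defah* is /h/ (voiceless), it takes -am, giving *defaham*.
Since the final consonant of the causative form *defaham* is /m/ (labial), it takes -ele, giving *defahamele*.
Since the final sound of the past-tense form *defahamele* is /e/ (a vowel), it takes -oro, giving *defahameleoro*.

defahameleoro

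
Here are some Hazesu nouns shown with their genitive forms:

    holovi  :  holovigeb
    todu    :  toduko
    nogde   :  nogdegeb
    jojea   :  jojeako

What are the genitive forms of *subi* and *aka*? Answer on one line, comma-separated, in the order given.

subigeb, akako

The alternation tracks the last vowel of the stem — -geb when the last vowel of the stem is a front vowel (*holovi*, *nogde*); -ko when the last vowel of the stem is a back vowel (*todu*, *jojea*).
*subi* — last vowel /i/ (a front vowel) → -geb → *subigeb*.
*aka* — last vowel /a/ (a back vowel) → -ko → *akako*.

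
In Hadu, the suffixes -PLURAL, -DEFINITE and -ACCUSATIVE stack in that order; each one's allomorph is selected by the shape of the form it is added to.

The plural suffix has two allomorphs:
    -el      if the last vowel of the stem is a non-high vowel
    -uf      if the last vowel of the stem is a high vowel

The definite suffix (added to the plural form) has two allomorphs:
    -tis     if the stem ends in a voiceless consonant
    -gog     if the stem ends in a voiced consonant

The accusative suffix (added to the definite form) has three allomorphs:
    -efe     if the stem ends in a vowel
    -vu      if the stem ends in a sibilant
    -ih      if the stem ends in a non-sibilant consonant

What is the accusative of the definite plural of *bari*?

bariuftisvu

Since the last vowel of *bari* is /i/ (a high vowel), it takes -uf, giving *bariuf*.
The plural form *bariuf*: final consonant = /f/, voiceless → -tis → *bariuftis*.
The definite form *bariuftis* — final sound /s/ (a sibilant) → -vu → *bariuftisvu*.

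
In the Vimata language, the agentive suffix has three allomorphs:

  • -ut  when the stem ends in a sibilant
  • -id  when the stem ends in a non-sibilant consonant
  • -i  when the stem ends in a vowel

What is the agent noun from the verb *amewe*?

amewei

*amewe* — final sound /e/ (a vowel) → -i → *amewei*.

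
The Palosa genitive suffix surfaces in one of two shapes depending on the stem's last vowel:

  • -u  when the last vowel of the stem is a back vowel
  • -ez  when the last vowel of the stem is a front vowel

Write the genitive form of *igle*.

*igle* — last vowel /e/ (a front vowel) → -ez → *igleez*.

igleez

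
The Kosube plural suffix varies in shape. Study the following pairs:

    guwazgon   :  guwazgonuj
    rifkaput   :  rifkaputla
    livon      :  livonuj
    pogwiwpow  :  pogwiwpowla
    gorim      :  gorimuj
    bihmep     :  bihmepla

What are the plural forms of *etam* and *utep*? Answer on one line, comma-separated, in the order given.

The suffix is conditioned by the final consonant: -uj when the stem ends in a nasal (*guwazgon*, *livon*, *gorim*); -la when the stem ends in a non-nasal consonant (*rifkaput*, *pogwiwpow*, *bihmep*).
The final consonant of *etam* is /m/, which is a nasal, so the suffix is -uj, giving *etamuj*.
Since the final consonant of *utep* is /p/ (non-nasal), it takes -la, giving *utepla*.

etamuj, utepla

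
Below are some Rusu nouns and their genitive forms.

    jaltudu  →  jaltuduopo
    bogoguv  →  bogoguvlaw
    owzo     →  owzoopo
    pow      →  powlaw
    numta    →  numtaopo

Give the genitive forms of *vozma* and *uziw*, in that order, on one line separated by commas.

vozmaopo, uziwlaw

Looking at the final sound of each stem: -law when the stem ends in a consonant (*bogoguv*, *pow*); -opo when the stem ends in a vowel (*jaltudu*, *owzo*, *numta*).
Since the final sound of *vozma* is /a/ (a vowel), it takes -opo, giving *vozmaopo*.
The final sound of *uziw* is /w/, which is a consonant, so the suffix is -law, giving *uziwlaw*.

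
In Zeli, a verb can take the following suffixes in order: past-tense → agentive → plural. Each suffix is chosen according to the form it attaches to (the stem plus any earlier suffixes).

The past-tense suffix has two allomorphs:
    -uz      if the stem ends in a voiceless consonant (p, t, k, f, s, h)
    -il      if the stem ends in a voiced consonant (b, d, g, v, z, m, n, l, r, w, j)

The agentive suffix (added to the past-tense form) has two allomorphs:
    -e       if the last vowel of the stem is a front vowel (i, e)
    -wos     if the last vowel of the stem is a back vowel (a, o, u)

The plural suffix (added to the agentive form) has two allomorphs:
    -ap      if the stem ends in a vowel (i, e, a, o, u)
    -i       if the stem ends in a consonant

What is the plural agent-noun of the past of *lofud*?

lofudileap

The final consonant of *lofud* is /d/, which is voiced, so the past-tense suffix is -il, giving *lofudil*.
The past-tense form *lofudil*: last vowel = /i/, a front vowel → -e → *lofudile*.
The agentive form *lofudile* — final sound /e/ (a vowel) → -ap → *lofudileap*.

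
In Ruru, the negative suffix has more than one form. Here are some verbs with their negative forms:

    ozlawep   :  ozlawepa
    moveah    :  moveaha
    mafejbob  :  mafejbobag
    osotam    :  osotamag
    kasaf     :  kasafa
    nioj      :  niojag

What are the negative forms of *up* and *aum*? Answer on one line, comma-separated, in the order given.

upa, aumag

Looking at the final consonant of each stem: -a when the stem ends in a voiceless consonant (*ozlawep*, *moveah*, *kasaf*); -ag when the stem ends in a voiced consonant (*mafejbob*, *osotam*, *nioj*).
*up* — final consonant /p/ (voiceless) → -a → *upa*.
Since the final consonant of *aum* is /m/ (voiced), it takes -ag, giving *aumag*.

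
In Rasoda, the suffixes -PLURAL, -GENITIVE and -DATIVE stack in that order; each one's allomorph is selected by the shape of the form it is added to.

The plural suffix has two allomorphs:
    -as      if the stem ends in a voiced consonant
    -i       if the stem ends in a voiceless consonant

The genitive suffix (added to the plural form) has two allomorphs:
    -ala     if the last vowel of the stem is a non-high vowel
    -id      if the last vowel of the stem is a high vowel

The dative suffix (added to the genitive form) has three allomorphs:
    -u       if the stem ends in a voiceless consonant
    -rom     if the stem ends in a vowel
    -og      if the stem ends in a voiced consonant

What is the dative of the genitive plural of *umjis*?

umjisiidog

*umjis*: final consonant = /s/, voiceless → -i → *umjisi*.
The plural form *umjisi*: last vowel = /i/, a high vowel → -id → *umjisiid*.
The genitive form *umjisiid*: final sound = /d/, a voiced consonant → -og → *umjisiidog*.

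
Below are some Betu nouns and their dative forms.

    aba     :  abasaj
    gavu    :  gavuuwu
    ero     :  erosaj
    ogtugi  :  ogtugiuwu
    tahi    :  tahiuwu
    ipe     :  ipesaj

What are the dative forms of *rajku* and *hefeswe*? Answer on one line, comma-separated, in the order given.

The suffix is conditioned by the last vowel: -uwu when the last vowel of the stem is a high vowel (*gavu*, *ogtugi*, *tahi*); -saj when the last vowel of the stem is a non-high vowel (*aba*, *ero*, *ipe*).
*rajku*: last vowel = /u/, a high vowel → -uwu → *rajkuuwu*.
The last vowel of *hefeswe* is /e/, which is a non-high vowel, so the suffix is -saj, giving *hefeswesaj*.

rajkuuwu, hefeswesaj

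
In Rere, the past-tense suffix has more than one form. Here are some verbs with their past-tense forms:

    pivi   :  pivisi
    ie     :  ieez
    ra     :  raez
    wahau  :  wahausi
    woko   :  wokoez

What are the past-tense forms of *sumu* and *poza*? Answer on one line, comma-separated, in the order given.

sumusi, pozaez

The alternation tracks the last vowel of the stem — -si when the last vowel of the stem is a high vowel (*pivi*, *wahau*); -ez when the last vowel of the stem is a non-high vowel (*ie*, *ra*, *woko*).
*sumu*: last vowel = /u/, a high vowel → -si → *sumusi*.
Since the last vowel of *poza* is /a/ (a non-high vowel), it takes -ez, giving *pozaez*.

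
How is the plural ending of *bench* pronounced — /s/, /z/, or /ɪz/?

/ɪz/

The stem *bench* ends in a sibilant (/s, z, ʃ, ʒ, tʃ, dʒ/).
The plural suffix surfaces as /ɪz/ after sibilants, /s/ after other voiceless consonants, and /z/ after other voiced sounds.
So the plural -s on *bench* is pronounced /ɪz/.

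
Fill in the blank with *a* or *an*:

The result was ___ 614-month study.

The indefinite article is chosen by the initial *sound* of the following word, not its spelling.
The number *614* is spoken "six hundred …", beginning with /sɪks/ — a consonant sound.
So the article is *a*: The result was a 614-month study.

a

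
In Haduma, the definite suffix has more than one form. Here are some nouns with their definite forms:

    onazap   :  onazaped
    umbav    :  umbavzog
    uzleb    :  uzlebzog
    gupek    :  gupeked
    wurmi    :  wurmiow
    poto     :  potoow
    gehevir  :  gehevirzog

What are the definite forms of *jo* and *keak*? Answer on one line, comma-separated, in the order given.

The alternation tracks the final sound of the stem — -ed when the stem ends in a voiceless consonant (*onazap*, *gupek*); -zog when the stem ends in a voiced consonant (*umbav*, *uzleb*, *gehevir*); -ow when the stem ends in a vowel (*wurmi*, *poto*).
*jo* — final sound /o/ (a vowel) → -ow → *joow*.
*keak* — final sound /k/ (a voiceless consonant) → -ed → *keaked*.

joow, keaked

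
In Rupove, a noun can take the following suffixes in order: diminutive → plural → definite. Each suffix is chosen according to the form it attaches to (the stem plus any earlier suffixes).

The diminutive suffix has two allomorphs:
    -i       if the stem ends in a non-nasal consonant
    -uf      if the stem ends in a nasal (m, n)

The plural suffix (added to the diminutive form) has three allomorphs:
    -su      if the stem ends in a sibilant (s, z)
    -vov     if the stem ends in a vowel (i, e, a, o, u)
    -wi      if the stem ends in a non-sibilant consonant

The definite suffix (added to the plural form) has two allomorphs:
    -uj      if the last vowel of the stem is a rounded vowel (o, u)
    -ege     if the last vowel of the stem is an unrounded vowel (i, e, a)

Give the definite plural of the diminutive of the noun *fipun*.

fipunufwiege

*fipun*: final consonant = /n/, a nasal → -uf → *fipunuf*.
The diminutive form *fipunuf* — final sound /f/ (a non-sibilant consonant) → -wi → *fipunufwi*.
Since the last vowel of the plural form *fipunufwi* is /i/ (an unrounded vowel), it takes -ege, giving *fipunufwiege*.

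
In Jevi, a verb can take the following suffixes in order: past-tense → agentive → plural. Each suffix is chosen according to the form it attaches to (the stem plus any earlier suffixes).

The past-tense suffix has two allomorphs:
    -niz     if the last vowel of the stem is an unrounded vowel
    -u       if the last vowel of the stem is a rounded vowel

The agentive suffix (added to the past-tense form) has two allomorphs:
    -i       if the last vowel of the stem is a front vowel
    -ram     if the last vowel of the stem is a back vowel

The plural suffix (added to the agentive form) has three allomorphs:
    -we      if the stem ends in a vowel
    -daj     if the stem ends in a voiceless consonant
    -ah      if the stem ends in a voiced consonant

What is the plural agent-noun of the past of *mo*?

mouramah

*mo* — last vowel /o/ (a rounded vowel) → -u → *mou*.
Since the last vowel of the past-tense form *mou* is /u/ (a back vowel), it takes -ram, giving *mouram*.
The final sound of the agentive form *mouram* is /m/, which is a voiced consonant, so the plural suffix is -ah, giving *mouramah*.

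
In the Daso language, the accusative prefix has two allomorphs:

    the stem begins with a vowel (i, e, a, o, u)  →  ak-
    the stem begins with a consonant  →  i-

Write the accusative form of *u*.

aku

*u*: first sound = /u/, a vowel → ak- → *aku*.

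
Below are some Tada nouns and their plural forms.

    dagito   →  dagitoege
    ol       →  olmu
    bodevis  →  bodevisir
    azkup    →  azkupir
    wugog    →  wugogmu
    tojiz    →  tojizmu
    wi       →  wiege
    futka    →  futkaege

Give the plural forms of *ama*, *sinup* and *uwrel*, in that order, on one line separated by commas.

amaege, sinupir, uwrelmu

The suffix is conditioned by the final sound: -ir when the stem ends in a voiceless consonant (*bodevis*, *azkup*); -mu when the stem ends in a voiced consonant (*ol*, *wugog*, *tojiz*); -ege when the stem ends in a vowel (*dagito*, *wi*, *futka*).
Since the final sound of *ama* is /a/ (a vowel), it takes -ege, giving *amaege*.
*sinup* — final sound /p/ (a voiceless consonant) → -ir → *sinupir*.
Since the final sound of *uwrel* is /l/ (a voiced consonant), it takes -mu, giving *uwrelmu*.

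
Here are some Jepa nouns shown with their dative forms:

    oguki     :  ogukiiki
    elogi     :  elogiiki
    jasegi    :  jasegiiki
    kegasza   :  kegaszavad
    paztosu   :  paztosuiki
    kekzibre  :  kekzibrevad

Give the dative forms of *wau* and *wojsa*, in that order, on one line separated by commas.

wauiki, wojsavad

The pattern is height harmony: -iki when the last vowel of the stem is a high vowel (*oguki*, *elogi*, *jasegi*, *paztosu*); -vad when the last vowel of the stem is a non-high vowel (*kegasza*, *kekzibre*).
Since the last vowel of *wau* is /u/ (a high vowel), it takes -iki, giving *wauiki*.
*wojsa*: last vowel = /a/, a non-high vowel → -vad → *wojsavad*.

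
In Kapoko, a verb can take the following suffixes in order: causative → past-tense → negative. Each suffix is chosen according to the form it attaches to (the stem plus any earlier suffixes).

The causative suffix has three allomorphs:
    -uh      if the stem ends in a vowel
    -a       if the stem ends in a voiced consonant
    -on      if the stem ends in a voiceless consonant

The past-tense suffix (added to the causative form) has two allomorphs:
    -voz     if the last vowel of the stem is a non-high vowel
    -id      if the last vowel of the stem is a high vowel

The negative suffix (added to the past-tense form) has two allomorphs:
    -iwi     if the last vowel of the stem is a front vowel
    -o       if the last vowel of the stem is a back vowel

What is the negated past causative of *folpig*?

folpigavozo

*folpig*: final sound = /g/, a voiced consonant → -a → *folpiga*.
The last vowel of the causative form *folpiga* is /a/, which is a non-high vowel, so the past-tense suffix is -voz, giving *folpigavoz*.
Since the last vowel of the past-tense form *folpigavoz* is /o/ (a back vowel), it takes -o, giving *folpigavozo*.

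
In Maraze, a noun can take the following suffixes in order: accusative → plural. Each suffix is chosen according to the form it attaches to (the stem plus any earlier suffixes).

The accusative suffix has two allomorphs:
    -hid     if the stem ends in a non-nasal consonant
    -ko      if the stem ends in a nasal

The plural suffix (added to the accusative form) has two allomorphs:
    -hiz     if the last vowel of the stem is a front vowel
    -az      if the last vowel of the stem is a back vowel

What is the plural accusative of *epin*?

The final consonant of *epin* is /n/, which is a nasal, so the accusative suffix is -ko, giving *epinko*.
The accusative form *epinko*: last vowel = /o/, a back vowel → -az → *epinkoaz*.

epinkoaz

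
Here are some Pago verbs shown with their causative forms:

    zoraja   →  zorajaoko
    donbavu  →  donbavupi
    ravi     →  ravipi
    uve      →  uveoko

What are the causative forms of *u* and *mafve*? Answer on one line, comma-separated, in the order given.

upi, mafveoko

The pattern is height harmony: -pi when the last vowel of the stem is a high vowel (*donbavu*, *ravi*); -oko when the last vowel of the stem is a non-high vowel (*zoraja*, *uve*).
*u* — last vowel /u/ (a high vowel) → -pi → *upi*.
The last vowel of *mafve* is /e/, which is a non-high vowel, so the suffix is -oko, giving *mafveoko*.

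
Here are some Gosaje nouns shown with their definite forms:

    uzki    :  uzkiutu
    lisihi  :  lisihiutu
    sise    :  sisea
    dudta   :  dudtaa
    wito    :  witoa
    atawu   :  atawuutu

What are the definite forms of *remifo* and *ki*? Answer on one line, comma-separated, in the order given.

remifoa, kiutu

The suffix is conditioned by the last vowel: -utu when the last vowel of the stem is a high vowel (*uzki*, *lisihi*, *atawu*); -a when the last vowel of the stem is a non-high vowel (*sise*, *dudta*, *wito*).
Since the last vowel of *remifo* is /o/ (a non-high vowel), it takes -a, giving *remifoa*.
*ki*: last vowel = /i/, a high vowel → -utu → *kiutu*.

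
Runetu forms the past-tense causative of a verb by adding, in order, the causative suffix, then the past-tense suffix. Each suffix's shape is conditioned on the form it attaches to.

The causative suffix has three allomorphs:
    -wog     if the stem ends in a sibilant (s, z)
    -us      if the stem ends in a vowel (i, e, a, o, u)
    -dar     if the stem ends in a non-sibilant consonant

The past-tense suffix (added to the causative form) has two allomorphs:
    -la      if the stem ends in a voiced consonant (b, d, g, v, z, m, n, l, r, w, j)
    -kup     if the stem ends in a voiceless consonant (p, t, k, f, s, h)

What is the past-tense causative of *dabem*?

*dabem*: final sound = /m/, a non-sibilant consonant → -dar → *dabemdar*.
The causative form *dabemdar* — final consonant /r/ (voiced) → -la → *dabemdarla*.

dabemdarla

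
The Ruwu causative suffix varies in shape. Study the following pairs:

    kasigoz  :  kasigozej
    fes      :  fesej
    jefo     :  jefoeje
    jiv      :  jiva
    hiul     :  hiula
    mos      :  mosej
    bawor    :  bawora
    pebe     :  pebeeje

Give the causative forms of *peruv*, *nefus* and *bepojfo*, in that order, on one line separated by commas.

peruva, nefusej, bepojfoeje

The suffix is conditioned by the final sound: -ej when the stem ends in a sibilant (*kasigoz*, *fes*, *mos*); -a when the stem ends in a non-sibilant consonant (*jiv*, *hiul*, *bawor*); -eje when the stem ends in a vowel (*jefo*, *pebe*).
*peruv*: final sound = /v/, a non-sibilant consonant → -a → *peruva*.
*nefus*: final sound = /s/, a sibilant → -ej → *nefusej*.
*bepojfo*: final sound = /o/, a vowel → -eje → *bepojfoeje*.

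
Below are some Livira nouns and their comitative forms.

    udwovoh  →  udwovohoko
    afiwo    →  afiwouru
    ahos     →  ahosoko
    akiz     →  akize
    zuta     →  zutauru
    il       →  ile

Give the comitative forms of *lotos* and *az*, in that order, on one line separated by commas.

Looking at the final sound of each stem: -oko when the stem ends in a voiceless consonant (*udwovoh*, *ahos*); -e when the stem ends in a voiced consonant (*akiz*, *il*); -uru when the stem ends in a vowel (*afiwo*, *zuta*).
Since the final sound of *lotos* is /s/ (a voiceless consonant), it takes -oko, giving *lotosoko*.
Since the final sound of *az* is /z/ (a voiced consonant), it takes -e, giving *aze*.

lotosoko, aze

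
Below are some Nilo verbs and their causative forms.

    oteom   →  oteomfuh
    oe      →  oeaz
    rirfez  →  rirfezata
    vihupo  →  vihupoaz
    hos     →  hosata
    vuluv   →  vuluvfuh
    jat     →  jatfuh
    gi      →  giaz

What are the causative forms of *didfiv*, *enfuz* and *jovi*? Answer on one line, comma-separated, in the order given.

didfivfuh, enfuzata, joviaz

The alternation tracks the final sound of the stem — -ata when the stem ends in a sibilant (*rirfez*, *hos*); -fuh when the stem ends in a non-sibilant consonant (*oteom*, *vuluv*, *jat*); -az when the stem ends in a vowel (*oe*, *vihupo*, *gi*).
The final sound of *didfiv* is /v/, which is a non-sibilant consonant, so the suffix is -fuh, giving *didfivfuh*.
Since the final sound of *enfuz* is /z/ (a sibilant), it takes -ata, giving *enfuzata*.
Since the final sound of *jovi* is /i/ (a vowel), it takes -az, giving *joviaz*.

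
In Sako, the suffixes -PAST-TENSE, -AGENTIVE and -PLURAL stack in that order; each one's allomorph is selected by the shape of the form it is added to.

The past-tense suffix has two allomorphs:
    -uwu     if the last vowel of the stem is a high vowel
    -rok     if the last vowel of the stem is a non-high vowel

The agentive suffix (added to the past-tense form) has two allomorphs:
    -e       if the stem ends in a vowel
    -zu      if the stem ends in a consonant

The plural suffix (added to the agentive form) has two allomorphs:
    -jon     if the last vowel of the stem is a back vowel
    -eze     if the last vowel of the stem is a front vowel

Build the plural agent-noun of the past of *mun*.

*mun*: last vowel = /u/, a high vowel → -uwu → *munuwu*.
The final sound of the past-tense form *munuwu* is /u/, which is a vowel, so the agentive suffix is -e, giving *munuwue*.
The last vowel of the agentive form *munuwue* is /e/, which is a front vowel, so the plural suffix is -eze, giving *munuwueeze*.

munuwueeze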